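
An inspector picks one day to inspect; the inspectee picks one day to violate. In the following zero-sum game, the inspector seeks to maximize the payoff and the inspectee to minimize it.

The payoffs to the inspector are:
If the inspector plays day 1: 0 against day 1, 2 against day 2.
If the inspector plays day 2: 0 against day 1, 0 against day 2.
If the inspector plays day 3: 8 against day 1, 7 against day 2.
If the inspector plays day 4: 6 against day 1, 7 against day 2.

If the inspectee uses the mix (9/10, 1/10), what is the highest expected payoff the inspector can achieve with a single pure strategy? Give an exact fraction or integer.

79/10

day 1: (0)·(9/10) + (2)·(1/10) = 1/5.
day 2: (0)·(9/10) + (0)·(1/10) = 0.
day 3: (8)·(9/10) + (7)·(1/10) = 79/10.
day 4: (6)·(9/10) + (7)·(1/10) = 61/10.
The best pure response is day 3 with expected payoff 79/10.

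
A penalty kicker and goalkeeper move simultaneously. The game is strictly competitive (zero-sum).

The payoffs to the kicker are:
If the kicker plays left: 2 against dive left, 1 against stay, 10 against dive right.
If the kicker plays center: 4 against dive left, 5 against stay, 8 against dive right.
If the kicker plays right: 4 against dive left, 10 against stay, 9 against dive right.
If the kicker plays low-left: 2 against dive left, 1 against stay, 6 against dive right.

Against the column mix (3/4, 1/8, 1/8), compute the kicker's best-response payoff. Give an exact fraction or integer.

left: (2)·(3/4) + (1)·(1/8) + (10)·(1/8) = 23/8.
center: (4)·(3/4) + (5)·(1/8) + (8)·(1/8) = 37/8.
right: (4)·(3/4) + (10)·(1/8) + (9)·(1/8) = 43/8.
low-left: (2)·(3/4) + (1)·(1/8) + (6)·(1/8) = 19/8.
The best pure response is right with expected payoff 43/8.

43/8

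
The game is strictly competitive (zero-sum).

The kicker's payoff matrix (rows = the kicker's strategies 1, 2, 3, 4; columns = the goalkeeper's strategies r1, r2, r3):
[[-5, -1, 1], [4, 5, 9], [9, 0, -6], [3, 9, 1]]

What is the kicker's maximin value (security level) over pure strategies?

The worst-case payoff for each row is 1: -5, 2: 4, 3: -6, 4: 1.
The best of these is 4.

4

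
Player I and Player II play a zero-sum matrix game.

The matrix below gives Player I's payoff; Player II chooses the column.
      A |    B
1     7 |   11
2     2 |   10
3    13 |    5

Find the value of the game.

Row 2 is strictly dominated by row 1, so Player I never plays it.
The remaining 2×2 game on (1, 3) × (A, B) has no saddle point. Let Player I play 1 with probability p; indifference gives 7p + 13(1−p) = 11p + 5(1−p), so p = 2/3.
Similarly Player II's optimal q on A is 1/2, and the value is 7·(1/2) + (11)·(1/2) = 9.

9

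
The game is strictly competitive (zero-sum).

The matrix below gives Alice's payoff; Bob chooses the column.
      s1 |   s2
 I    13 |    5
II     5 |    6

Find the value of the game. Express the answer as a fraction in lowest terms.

Row minima are 5 and 5, so Alice's maximin is 5; column maxima are 13 and 6, so Bob's minimax is 6. These differ, so the equilibrium is in mixed strategies.
Let Alice play I with probability p. Bob is indifferent when 13p + 5(1−p) = 5p + 6(1−p), giving p = 1/9.
Let Bob play s1 with probability q. Alice is indifferent when 13q + 5(1−q) = 5q + 6(1−q), giving q = 1/9.
The value is 13·(1/9) + (5)·(8/9) = 53/9.

53/9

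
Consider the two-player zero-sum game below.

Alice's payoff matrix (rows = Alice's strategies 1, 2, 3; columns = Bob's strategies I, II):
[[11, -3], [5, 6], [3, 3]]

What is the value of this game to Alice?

Row 3 is strictly dominated by row 2, so Alice never plays it.
The remaining 2×2 game on (1, 2) × (I, II) has no saddle point. Let Alice play 1 with probability p; indifference gives 11p + 5(1−p) = −3p + 6(1−p), so p = 1/15.
Similarly Bob's optimal q on I is 3/5, and the value is 11·(3/5) + (-3)·(2/5) = 27/5.

27/5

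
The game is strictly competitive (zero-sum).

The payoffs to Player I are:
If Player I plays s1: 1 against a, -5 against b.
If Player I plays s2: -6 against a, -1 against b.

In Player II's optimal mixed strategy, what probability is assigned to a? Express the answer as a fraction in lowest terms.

4/11

Row minima are -5 and -6, so Player I's maximin is -5; column maxima are 1 and -1, so Player II's minimax is -1. These differ, so the equilibrium is in mixed strategies.
Let Player II play a with probability q. Player I is indifferent when q − 5(1−q) = −6q − (1−q), giving q = 4/11.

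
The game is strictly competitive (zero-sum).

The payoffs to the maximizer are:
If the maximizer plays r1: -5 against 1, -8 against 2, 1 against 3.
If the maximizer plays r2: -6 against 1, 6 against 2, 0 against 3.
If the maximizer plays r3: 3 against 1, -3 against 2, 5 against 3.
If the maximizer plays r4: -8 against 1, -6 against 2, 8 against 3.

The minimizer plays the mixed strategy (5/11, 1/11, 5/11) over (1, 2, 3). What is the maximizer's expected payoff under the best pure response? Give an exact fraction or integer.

37/11

r1: (-5)·(5/11) + (-8)·(1/11) + (1)·(5/11) = -28/11.
r2: (-6)·(5/11) + (6)·(1/11) + (0)·(5/11) = -24/11.
r3: (3)·(5/11) + (-3)·(1/11) + (5)·(5/11) = 37/11.
r4: (-8)·(5/11) + (-6)·(1/11) + (8)·(5/11) = -6/11.
The best pure response is r3 with expected payoff 37/11.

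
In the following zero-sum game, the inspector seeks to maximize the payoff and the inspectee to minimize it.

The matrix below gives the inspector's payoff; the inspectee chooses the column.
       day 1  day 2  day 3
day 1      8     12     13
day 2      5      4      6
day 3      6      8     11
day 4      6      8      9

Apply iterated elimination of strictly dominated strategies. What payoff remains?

Row day 3 is strictly dominated by row day 1 (8>6, 12>8, 13>11); eliminate day 3.
Column day 3 is strictly dominated by day 1 for the inspectee (8<13, 5<6, 6<9); eliminate day 3.
Row day 2 is strictly dominated by row day 1 (8>5, 12>4); eliminate day 2.
Row day 4 is strictly dominated by row day 1 (8>6, 12>8); eliminate day 4.
Column day 2 is strictly dominated by day 1 for the inspectee (8<12); eliminate day 2.
Only (day 1, day 1) remains, with payoff 8.

8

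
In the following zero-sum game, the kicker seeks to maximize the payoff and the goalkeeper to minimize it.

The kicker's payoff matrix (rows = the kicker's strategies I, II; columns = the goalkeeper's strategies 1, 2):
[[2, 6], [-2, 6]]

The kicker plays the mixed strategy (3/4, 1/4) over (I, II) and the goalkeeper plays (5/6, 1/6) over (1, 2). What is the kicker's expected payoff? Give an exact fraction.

11/6

Against (5/6, 1/6), each row's expected payoff is I: 8/3; II: -2/3.
Taking the (3/4, 1/4)-weighted average: (3/4)·(8/3) + (1/4)·(-2/3) = 11/6.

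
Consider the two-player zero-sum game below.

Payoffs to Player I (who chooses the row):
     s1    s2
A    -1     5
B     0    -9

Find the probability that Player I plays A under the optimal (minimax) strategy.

3/5

Row minima are -1 and -9, so Player I's maximin is -1; column maxima are 0 and 5, so Player II's minimax is 0. These differ, so the equilibrium is in mixed strategies.
Let Player I play A with probability p. Player II is indifferent when −p = 5p − 9(1−p), giving p = 3/5.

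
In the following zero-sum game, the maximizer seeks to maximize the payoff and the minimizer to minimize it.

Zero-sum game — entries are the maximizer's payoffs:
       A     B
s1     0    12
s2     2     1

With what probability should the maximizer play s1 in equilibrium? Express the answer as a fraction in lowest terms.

Row minima are 0 and 1, so the maximizer's maximin is 1; column maxima are 2 and 12, so the minimizer's minimax is 2. These differ, so the equilibrium is in mixed strategies.
Let the maximizer play s1 with probability p. The minimizer is indifferent when 2(1−p) = 12p + (1−p), giving p = 1/13.

1/13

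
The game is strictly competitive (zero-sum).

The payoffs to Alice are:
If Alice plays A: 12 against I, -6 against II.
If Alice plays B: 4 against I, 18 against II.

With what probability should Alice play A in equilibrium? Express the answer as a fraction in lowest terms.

Row minima are -6 and 4, so Alice's maximin is 4; column maxima are 12 and 18, so Bob's minimax is 12. These differ, so the equilibrium is in mixed strategies.
Let Alice play A with probability p. Bob is indifferent when 12p + 4(1−p) = −6p + 18(1−p), giving p = 7/16.

7/16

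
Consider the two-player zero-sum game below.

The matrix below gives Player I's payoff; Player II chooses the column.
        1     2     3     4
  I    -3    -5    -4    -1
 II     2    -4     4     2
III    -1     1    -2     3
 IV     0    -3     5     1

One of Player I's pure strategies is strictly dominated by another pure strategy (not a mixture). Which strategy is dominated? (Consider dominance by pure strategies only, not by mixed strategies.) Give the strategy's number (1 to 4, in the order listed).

Compare I with II: 2 > -3, -4 > -5, 4 > -4, 2 > -1.
So II strictly dominates I for Player I; I is strictly dominated.

1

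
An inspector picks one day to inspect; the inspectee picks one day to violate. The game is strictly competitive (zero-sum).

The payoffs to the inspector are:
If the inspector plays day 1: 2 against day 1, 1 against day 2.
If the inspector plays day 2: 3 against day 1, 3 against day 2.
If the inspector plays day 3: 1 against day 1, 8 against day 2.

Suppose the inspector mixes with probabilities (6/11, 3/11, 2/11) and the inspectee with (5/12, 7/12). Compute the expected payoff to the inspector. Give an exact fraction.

83/33

Against (5/12, 7/12), each row's expected payoff is day 1: 17/12; day 2: 3; day 3: 61/12.
Taking the (6/11, 3/11, 2/11)-weighted average: (6/11)·(17/12) + (3/11)·(3) + (2/11)·(61/12) = 83/33.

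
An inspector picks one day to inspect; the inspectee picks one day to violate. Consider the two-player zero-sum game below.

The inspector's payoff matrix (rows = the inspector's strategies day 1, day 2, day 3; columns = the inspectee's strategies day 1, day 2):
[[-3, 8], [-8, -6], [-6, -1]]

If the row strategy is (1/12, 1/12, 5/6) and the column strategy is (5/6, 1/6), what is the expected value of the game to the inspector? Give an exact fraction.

Against (5/6, 1/6), each row's expected payoff is day 1: -7/6; day 2: -23/3; day 3: -31/6.
Taking the (1/12, 1/12, 5/6)-weighted average: (1/12)·(-7/6) + (1/12)·(-23/3) + (5/6)·(-31/6) = -121/24.

-121/24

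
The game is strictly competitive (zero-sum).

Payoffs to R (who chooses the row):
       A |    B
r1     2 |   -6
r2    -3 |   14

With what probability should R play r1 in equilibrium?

Row minima are -6 and -3, so R's maximin is -3; column maxima are 2 and 14, so C's minimax is 2. These differ, so the equilibrium is in mixed strategies.
Let R play r1 with probability p. C is indifferent when 2p − 3(1−p) = −6p + 14(1−p), giving p = 17/25.

17/25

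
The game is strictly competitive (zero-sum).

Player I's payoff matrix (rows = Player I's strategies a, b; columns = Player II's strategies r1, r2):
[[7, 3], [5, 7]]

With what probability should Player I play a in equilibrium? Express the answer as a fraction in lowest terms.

Row minima are 3 and 5, so Player I's maximin is 5; column maxima are 7 and 7, so Player II's minimax is 7. These differ, so the equilibrium is in mixed strategies.
Let Player I play a with probability p. Player II is indifferent when 7p + 5(1−p) = 3p + 7(1−p), giving p = 1/3.

1/3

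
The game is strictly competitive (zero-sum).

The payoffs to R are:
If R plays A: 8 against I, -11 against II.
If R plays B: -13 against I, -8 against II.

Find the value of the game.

-69/8

Row minima are -11 and -13, so R's maximin is -11; column maxima are 8 and -8, so C's minimax is -8. These differ, so the equilibrium is in mixed strategies.
Let R play A with probability p. C is indifferent when 8p − 13(1−p) = −11p − 8(1−p), giving p = 5/24.
Let C play I with probability q. R is indifferent when 8q − 11(1−q) = −13q − 8(1−q), giving q = 1/8.
The value is 8·(1/8) + (-11)·(7/8) = -69/8.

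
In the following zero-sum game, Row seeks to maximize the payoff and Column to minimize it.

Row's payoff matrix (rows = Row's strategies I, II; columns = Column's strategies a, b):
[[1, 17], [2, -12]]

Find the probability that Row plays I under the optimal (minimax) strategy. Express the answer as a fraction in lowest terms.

7/15

Row minima are 1 and -12, so Row's maximin is 1; column maxima are 2 and 17, so Column's minimax is 2. These differ, so the equilibrium is in mixed strategies.
Let Row play I with probability p. Column is indifferent when p + 2(1−p) = 17p − 12(1−p), giving p = 7/15.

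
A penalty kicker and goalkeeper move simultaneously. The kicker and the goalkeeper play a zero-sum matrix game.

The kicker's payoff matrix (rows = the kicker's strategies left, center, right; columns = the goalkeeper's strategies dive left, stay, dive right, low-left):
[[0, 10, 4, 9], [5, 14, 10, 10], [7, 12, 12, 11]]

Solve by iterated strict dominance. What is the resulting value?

7

Column low-left is strictly dominated by dive left for the goalkeeper (0<9, 5<10, 7<11); eliminate low-left.
Row left is strictly dominated by row center (5>0, 14>10, 10>4); eliminate left.
Column stay is strictly dominated by dive left for the goalkeeper (5<14, 7<12); eliminate stay.
Column dive right is strictly dominated by dive left for the goalkeeper (5<10, 7<12); eliminate dive right.
Row center is strictly dominated by row right (7>5); eliminate center.
Only (right, dive left) remains, with payoff 7.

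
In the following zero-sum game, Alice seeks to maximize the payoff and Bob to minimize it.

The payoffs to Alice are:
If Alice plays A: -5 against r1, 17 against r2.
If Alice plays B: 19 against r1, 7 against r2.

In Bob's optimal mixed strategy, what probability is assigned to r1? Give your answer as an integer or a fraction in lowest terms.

5/17

Row minima are -5 and 7, so Alice's maximin is 7; column maxima are 19 and 17, so Bob's minimax is 17. These differ, so the equilibrium is in mixed strategies.
Let Bob play r1 with probability q. Alice is indifferent when −5q + 17(1−q) = 19q + 7(1−q), giving q = 5/17.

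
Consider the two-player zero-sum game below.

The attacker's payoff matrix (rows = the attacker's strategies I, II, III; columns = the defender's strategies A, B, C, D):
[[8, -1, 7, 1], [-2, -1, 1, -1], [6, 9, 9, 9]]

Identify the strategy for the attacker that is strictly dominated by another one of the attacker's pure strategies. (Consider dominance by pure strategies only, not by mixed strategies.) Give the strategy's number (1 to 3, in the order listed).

Compare II with III: 6 > -2, 9 > -1, 9 > 1, 9 > -1.
So III strictly dominates II for the attacker; II is strictly dominated.

2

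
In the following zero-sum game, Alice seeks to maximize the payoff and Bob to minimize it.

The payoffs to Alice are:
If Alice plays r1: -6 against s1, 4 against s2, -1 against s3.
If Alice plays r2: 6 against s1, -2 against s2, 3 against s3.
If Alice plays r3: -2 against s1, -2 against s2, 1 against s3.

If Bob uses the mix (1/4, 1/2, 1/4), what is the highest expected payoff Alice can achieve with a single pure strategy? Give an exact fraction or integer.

5/4

r1: (-6)·(1/4) + (4)·(1/2) + (-1)·(1/4) = 1/4.
r2: (6)·(1/4) + (-2)·(1/2) + (3)·(1/4) = 5/4.
r3: (-2)·(1/4) + (-2)·(1/2) + (1)·(1/4) = -5/4.
The best pure response is r2 with expected payoff 5/4.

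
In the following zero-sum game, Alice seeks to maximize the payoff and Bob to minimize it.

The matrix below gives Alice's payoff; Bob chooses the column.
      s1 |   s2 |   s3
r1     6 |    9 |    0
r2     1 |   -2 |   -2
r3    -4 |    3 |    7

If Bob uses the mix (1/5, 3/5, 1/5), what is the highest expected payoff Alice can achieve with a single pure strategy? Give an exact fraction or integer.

33/5

r1: (6)·(1/5) + (9)·(3/5) + (0)·(1/5) = 33/5.
r2: (1)·(1/5) + (-2)·(3/5) + (-2)·(1/5) = -7/5.
r3: (-4)·(1/5) + (3)·(3/5) + (7)·(1/5) = 12/5.
The best pure response is r1 with expected payoff 33/5.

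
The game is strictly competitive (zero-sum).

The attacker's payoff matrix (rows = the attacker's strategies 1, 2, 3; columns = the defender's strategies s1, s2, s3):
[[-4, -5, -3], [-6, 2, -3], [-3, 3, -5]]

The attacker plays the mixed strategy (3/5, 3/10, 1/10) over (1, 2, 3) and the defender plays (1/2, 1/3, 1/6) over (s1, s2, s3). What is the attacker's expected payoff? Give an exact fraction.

Against (1/2, 1/3, 1/6), each row's expected payoff is 1: -25/6; 2: -17/6; 3: -4/3.
Taking the (3/5, 3/10, 1/10)-weighted average: (3/5)·(-25/6) + (3/10)·(-17/6) + (1/10)·(-4/3) = -209/60.

-209/60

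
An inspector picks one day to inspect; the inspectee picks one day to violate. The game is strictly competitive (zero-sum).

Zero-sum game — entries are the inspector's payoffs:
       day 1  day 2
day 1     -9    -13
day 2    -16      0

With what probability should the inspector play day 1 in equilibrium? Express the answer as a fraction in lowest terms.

4/5

Row minima are -13 and -16, so the inspector's maximin is -13; column maxima are -9 and 0, so the inspectee's minimax is -9. These differ, so the equilibrium is in mixed strategies.
Let the inspector play day 1 with probability p. The inspectee is indifferent when −9p − 16(1−p) = −13p, giving p = 4/5.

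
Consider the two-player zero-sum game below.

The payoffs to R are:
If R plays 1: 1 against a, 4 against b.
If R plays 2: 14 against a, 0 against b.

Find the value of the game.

Row minima are 1 and 0, so R's maximin is 1; column maxima are 14 and 4, so C's minimax is 4. These differ, so the equilibrium is in mixed strategies.
Let R play 1 with probability p. C is indifferent when p + 14(1−p) = 4p, giving p = 14/17.
Let C play a with probability q. R is indifferent when q + 4(1−q) = 14q, giving q = 4/17.
The value is 1·(4/17) + (4)·(13/17) = 56/17.

56/17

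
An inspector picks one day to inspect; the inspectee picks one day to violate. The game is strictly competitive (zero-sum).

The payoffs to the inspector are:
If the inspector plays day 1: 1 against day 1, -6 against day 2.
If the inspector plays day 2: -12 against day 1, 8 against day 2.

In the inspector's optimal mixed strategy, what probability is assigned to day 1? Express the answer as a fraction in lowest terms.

Row minima are -6 and -12, so the inspector's maximin is -6; column maxima are 1 and 8, so the inspectee's minimax is 1. These differ, so the equilibrium is in mixed strategies.
Let the inspector play day 1 with probability p. The inspectee is indifferent when p − 12(1−p) = −6p + 8(1−p), giving p = 20/27.

20/27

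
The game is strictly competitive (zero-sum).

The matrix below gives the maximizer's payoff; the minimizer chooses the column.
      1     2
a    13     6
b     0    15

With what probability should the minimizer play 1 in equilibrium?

Row minima are 6 and 0, so the maximizer's maximin is 6; column maxima are 13 and 15, so the minimizer's minimax is 13. These differ, so the equilibrium is in mixed strategies.
Let the minimizer play 1 with probability q. The maximizer is indifferent when 13q + 6(1−q) = 15(1−q), giving q = 9/22.

9/22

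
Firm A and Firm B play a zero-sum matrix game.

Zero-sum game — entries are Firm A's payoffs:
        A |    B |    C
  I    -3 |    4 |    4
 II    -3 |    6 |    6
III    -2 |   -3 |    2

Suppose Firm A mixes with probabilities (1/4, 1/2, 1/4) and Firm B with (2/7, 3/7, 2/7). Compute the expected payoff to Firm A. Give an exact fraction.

Against (2/7, 3/7, 2/7), each row's expected payoff is I: 2; II: 24/7; III: -9/7.
Taking the (1/4, 1/2, 1/4)-weighted average: (1/4)·(2) + (1/2)·(24/7) + (1/4)·(-9/7) = 53/28.

53/28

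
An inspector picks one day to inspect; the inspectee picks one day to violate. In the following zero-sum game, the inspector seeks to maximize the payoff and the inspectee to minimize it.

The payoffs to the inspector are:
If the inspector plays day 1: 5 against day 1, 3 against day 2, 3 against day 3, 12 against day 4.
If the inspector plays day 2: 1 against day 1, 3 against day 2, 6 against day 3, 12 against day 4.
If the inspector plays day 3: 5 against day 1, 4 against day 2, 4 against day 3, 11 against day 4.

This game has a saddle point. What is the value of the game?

Row minima: 3, 1, 4 → the inspector's maximin is 4.
Column maxima: 5, 4, 6, 12 → the inspectee's minimax is 4.
They coincide at (day 3, day 2), so the value is 4.

4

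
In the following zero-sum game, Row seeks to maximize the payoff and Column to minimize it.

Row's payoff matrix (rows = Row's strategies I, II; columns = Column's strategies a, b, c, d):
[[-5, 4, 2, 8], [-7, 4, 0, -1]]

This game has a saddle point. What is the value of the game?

Row minima: -5, -7 → Row's maximin is -5.
Column maxima: -5, 4, 2, 8 → Column's minimax is -5.
They coincide at (I, a), so the value is -5.

-5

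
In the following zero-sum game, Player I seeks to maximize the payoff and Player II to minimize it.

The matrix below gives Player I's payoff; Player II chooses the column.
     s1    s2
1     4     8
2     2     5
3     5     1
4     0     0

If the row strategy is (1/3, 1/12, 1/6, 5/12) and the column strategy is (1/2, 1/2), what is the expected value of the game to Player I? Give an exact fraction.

67/24

Against (1/2, 1/2), each row's expected payoff is 1: 6; 2: 7/2; 3: 3; 4: 0.
Taking the (1/3, 1/12, 1/6, 5/12)-weighted average: (1/3)·(6) + (1/12)·(7/2) + (1/6)·(3) + (5/12)·(0) = 67/24.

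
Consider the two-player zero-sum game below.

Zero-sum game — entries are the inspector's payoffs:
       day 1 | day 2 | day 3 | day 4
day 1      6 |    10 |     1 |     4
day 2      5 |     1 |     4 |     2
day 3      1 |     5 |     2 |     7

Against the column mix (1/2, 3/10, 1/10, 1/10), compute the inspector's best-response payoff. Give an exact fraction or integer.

day 1: (6)·(1/2) + (10)·(3/10) + (1)·(1/10) + (4)·(1/10) = 13/2.
day 2: (5)·(1/2) + (1)·(3/10) + (4)·(1/10) + (2)·(1/10) = 17/5.
day 3: (1)·(1/2) + (5)·(3/10) + (2)·(1/10) + (7)·(1/10) = 29/10.
The best pure response is day 1 with expected payoff 13/2.

13/2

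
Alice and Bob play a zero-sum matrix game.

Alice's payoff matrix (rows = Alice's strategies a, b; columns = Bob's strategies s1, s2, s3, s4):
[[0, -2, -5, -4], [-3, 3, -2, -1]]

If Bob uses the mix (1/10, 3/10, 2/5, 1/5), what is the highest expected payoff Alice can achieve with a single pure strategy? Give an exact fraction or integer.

-2/5

a: (0)·(1/10) + (-2)·(3/10) + (-5)·(2/5) + (-4)·(1/5) = -17/5.
b: (-3)·(1/10) + (3)·(3/10) + (-2)·(2/5) + (-1)·(1/5) = -2/5.
The best pure response is b with expected payoff -2/5.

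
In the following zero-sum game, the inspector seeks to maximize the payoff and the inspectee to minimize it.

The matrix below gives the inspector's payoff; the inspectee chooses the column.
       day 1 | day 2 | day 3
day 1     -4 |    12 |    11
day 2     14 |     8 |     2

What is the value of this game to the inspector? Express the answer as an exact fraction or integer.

6

Column day 2 is strictly dominated by day 3 for the inspectee (it gives the inspector more in every row).
The remaining 2×2 game on (day 1, day 2) × (day 1, day 3) has no saddle point. Let the inspector play day 1 with probability p; indifference gives −4p + 14(1−p) = 11p + 2(1−p), so p = 4/9.
Similarly the inspectee's optimal q on day 1 is 1/3, and the value is -4·(1/3) + (11)·(2/3) = 6.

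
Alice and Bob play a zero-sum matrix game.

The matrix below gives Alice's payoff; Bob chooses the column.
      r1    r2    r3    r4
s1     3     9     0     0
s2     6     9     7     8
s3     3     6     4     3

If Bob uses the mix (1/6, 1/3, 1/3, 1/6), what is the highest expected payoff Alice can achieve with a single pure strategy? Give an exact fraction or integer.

s1: (3)·(1/6) + (9)·(1/3) + (0)·(1/3) + (0)·(1/6) = 7/2.
s2: (6)·(1/6) + (9)·(1/3) + (7)·(1/3) + (8)·(1/6) = 23/3.
s3: (3)·(1/6) + (6)·(1/3) + (4)·(1/3) + (3)·(1/6) = 13/3.
The best pure response is s2 with expected payoff 23/3.

23/3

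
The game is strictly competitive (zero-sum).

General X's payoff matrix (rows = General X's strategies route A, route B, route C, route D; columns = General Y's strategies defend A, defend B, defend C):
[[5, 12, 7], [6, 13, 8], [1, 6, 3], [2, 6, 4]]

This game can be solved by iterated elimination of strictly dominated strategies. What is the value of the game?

6

Row route D is strictly dominated by row route A (5>2, 12>6, 7>4); eliminate route D.
Column defend B is strictly dominated by defend A for General Y (5<12, 6<13, 1<6); eliminate defend B.
Column defend C is strictly dominated by defend A for General Y (5<7, 6<8, 1<3); eliminate defend C.
Row route C is strictly dominated by row route A (5>1); eliminate route C.
Row route A is strictly dominated by row route B (6>5); eliminate route A.
Only (route B, defend A) remains, with payoff 6.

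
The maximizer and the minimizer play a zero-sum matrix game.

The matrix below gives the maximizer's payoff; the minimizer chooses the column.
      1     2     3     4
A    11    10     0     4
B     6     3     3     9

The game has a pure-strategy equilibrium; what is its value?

Row minima: 0, 3 → the maximizer's maximin is 3.
Column maxima: 11, 10, 3, 9 → the minimizer's minimax is 3.
They coincide at (B, 3), so the value is 3.

3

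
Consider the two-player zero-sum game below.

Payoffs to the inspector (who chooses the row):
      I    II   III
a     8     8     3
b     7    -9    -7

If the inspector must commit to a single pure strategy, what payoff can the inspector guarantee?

The worst-case payoff for each row is a: 3, b: -9.
The best of these is 3.

3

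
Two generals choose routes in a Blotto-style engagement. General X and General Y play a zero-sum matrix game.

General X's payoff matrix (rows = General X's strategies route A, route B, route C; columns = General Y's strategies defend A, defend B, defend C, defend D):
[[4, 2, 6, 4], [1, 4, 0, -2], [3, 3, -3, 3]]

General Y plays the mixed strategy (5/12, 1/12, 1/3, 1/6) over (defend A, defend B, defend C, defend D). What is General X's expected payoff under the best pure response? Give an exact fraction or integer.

9/2

route A: (4)·(5/12) + (2)·(1/12) + (6)·(1/3) + (4)·(1/6) = 9/2.
route B: (1)·(5/12) + (4)·(1/12) + (0)·(1/3) + (-2)·(1/6) = 5/12.
route C: (3)·(5/12) + (3)·(1/12) + (-3)·(1/3) + (3)·(1/6) = 1.
The best pure response is route A with expected payoff 9/2.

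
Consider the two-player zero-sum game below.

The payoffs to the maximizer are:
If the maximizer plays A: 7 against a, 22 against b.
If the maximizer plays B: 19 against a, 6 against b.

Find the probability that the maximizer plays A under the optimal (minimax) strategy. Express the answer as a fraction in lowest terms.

Row minima are 7 and 6, so the maximizer's maximin is 7; column maxima are 19 and 22, so the minimizer's minimax is 19. These differ, so the equilibrium is in mixed strategies.
Let the maximizer play A with probability p. The minimizer is indifferent when 7p + 19(1−p) = 22p + 6(1−p), giving p = 13/28.

13/28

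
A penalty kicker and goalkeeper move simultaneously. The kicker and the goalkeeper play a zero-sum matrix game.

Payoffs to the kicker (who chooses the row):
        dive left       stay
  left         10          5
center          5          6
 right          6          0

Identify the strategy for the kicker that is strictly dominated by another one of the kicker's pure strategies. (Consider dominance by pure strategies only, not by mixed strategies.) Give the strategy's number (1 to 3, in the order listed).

Compare right with left: 10 > 6, 5 > 0.
So left strictly dominates right for the kicker; right is strictly dominated.

3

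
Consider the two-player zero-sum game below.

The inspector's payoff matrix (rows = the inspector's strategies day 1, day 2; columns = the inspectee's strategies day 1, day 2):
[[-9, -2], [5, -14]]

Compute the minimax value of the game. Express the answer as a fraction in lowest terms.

Row minima are -9 and -14, so the inspector's maximin is -9; column maxima are 5 and -2, so the inspectee's minimax is -2. These differ, so the equilibrium is in mixed strategies.
Let the inspector play day 1 with probability p. The inspectee is indifferent when −9p + 5(1−p) = −2p − 14(1−p), giving p = 19/26.
Let the inspectee play day 1 with probability q. The inspector is indifferent when −9q − 2(1−q) = 5q − 14(1−q), giving q = 6/13.
The value is -9·(6/13) + (-2)·(7/13) = -68/13.

-68/13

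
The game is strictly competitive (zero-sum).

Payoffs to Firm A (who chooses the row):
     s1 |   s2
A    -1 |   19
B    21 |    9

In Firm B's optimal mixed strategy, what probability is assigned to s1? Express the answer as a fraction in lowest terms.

Row minima are -1 and 9, so Firm A's maximin is 9; column maxima are 21 and 19, so Firm B's minimax is 19. These differ, so the equilibrium is in mixed strategies.
Let Firm B play s1 with probability q. Firm A is indifferent when −q + 19(1−q) = 21q + 9(1−q), giving q = 5/16.

5/16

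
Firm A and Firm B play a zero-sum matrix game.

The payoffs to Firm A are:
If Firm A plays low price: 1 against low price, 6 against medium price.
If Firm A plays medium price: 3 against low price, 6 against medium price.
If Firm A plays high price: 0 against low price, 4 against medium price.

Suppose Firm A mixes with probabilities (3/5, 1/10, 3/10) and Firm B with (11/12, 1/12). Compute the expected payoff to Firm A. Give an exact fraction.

Against (11/12, 1/12), each row's expected payoff is low price: 17/12; medium price: 13/4; high price: 1/3.
Taking the (3/5, 1/10, 3/10)-weighted average: (3/5)·(17/12) + (1/10)·(13/4) + (3/10)·(1/3) = 51/40.

51/40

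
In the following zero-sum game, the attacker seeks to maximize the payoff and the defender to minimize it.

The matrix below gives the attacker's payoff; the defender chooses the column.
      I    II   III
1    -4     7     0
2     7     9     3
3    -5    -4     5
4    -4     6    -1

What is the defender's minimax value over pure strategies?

The worst case (largest entry) in each column is I: 7, II: 9, III: 5.
The best (smallest) of these is 5.

5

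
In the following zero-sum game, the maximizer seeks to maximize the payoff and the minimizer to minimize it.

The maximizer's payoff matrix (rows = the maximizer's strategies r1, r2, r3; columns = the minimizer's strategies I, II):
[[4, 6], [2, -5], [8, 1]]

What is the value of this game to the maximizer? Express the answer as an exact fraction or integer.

44/9

Row r2 is strictly dominated by row r3, so the maximizer never plays it.
The remaining 2×2 game on (r1, r3) × (I, II) has no saddle point. Let the maximizer play r1 with probability p; indifference gives 4p + 8(1−p) = 6p + (1−p), so p = 7/9.
Similarly the minimizer's optimal q on I is 5/9, and the value is 4·(5/9) + (6)·(4/9) = 44/9.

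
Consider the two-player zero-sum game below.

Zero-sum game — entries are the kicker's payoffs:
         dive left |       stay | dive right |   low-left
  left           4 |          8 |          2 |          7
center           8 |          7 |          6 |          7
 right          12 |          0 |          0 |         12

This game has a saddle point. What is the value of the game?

Row minima: 2, 6, 0 → the kicker's maximin is 6.
Column maxima: 12, 8, 6, 12 → the goalkeeper's minimax is 6.
They coincide at (center, dive right), so the value is 6.

6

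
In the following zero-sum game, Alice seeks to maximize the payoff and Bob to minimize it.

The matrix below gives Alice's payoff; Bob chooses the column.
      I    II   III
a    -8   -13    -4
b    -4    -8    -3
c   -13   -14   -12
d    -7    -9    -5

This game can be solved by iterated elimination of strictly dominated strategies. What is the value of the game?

-8

Column III is strictly dominated by I for Bob (-8<-4, -4<-3, -13<-12, -7<-5); eliminate III.
Column I is strictly dominated by II for Bob (-13<-8, -8<-4, -14<-13, -9<-7); eliminate I.
Row a is strictly dominated by row b (-8>-13); eliminate a.
Row d is strictly dominated by row b (-8>-9); eliminate d.
Row c is strictly dominated by row b (-8>-14); eliminate c.
Only (b, II) remains, with payoff -8.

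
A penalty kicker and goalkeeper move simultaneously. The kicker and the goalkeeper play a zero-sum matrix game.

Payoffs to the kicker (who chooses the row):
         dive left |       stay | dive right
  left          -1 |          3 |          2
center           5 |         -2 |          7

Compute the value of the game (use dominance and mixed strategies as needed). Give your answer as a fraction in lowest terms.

13/11

Column dive right is strictly dominated by dive left for the goalkeeper (it gives the kicker more in every row).
The remaining 2×2 game on (left, center) × (dive left, stay) has no saddle point. Let the kicker play left with probability p; indifference gives −p + 5(1−p) = 3p − 2(1−p), so p = 7/11.
Similarly the goalkeeper's optimal q on dive left is 5/11, and the value is -1·(5/11) + (3)·(6/11) = 13/11.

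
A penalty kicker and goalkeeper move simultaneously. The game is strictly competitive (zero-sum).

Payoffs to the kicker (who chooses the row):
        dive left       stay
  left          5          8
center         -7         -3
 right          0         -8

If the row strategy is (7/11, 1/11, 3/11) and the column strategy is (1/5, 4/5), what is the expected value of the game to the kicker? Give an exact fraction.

144/55

Against (1/5, 4/5), each row's expected payoff is left: 37/5; center: -19/5; right: -32/5.
Taking the (7/11, 1/11, 3/11)-weighted average: (7/11)·(37/5) + (1/11)·(-19/5) + (3/11)·(-32/5) = 144/55.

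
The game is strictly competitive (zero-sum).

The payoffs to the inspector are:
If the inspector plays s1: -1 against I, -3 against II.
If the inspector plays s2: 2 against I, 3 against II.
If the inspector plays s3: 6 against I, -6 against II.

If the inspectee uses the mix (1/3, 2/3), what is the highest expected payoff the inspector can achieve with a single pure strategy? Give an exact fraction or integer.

s1: (-1)·(1/3) + (-3)·(2/3) = -7/3.
s2: (2)·(1/3) + (3)·(2/3) = 8/3.
s3: (6)·(1/3) + (-6)·(2/3) = -2.
The best pure response is s2 with expected payoff 8/3.

8/3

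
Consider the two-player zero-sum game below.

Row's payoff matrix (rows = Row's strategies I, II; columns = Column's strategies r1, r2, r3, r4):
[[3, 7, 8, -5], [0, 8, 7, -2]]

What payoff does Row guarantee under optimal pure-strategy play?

-2

Row minima: -5, -2 → Row's maximin is -2.
Column maxima: 3, 8, 8, -2 → Column's minimax is -2.
They coincide at (II, r4), so the value is -2.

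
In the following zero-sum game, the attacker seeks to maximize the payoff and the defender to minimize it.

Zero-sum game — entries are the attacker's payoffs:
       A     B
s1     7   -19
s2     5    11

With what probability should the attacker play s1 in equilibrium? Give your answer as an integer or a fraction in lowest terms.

3/16

Row minima are -19 and 5, so the attacker's maximin is 5; column maxima are 7 and 11, so the defender's minimax is 7. These differ, so the equilibrium is in mixed strategies.
Let the attacker play s1 with probability p. The defender is indifferent when 7p + 5(1−p) = −19p + 11(1−p), giving p = 3/16.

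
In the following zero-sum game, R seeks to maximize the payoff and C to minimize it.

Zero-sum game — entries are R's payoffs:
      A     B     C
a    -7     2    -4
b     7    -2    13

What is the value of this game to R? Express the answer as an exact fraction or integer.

0

Column C is strictly dominated by A for C (it gives R more in every row).
The remaining 2×2 game on (a, b) × (A, B) has no saddle point. Let R play a with probability p; indifference gives −7p + 7(1−p) = 2p − 2(1−p), so p = 1/2.
Similarly C's optimal q on A is 2/9, and the value is -7·(2/9) + (2)·(7/9) = 0.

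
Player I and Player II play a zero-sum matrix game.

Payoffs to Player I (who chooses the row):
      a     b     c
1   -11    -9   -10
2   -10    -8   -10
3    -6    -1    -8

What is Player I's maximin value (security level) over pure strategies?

-8

The worst-case payoff for each row is 1: -11, 2: -10, 3: -8.
The best of these is -8.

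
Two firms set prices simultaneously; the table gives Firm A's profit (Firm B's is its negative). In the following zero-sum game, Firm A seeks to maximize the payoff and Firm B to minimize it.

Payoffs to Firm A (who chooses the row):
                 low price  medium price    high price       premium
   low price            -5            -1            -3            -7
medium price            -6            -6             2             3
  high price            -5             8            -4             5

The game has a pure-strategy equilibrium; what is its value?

-5

Row minima: -7, -6, -5 → Firm A's maximin is -5.
Column maxima: -5, 8, 2, 5 → Firm B's minimax is -5.
They coincide at (high price, low price), so the value is -5.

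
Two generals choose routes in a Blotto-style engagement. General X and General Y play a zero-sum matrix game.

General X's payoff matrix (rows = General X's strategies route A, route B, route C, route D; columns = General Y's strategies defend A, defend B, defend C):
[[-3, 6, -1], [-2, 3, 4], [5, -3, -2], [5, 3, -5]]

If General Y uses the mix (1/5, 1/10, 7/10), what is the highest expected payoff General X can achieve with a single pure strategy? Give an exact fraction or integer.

route A: (-3)·(1/5) + (6)·(1/10) + (-1)·(7/10) = -7/10.
route B: (-2)·(1/5) + (3)·(1/10) + (4)·(7/10) = 27/10.
route C: (5)·(1/5) + (-3)·(1/10) + (-2)·(7/10) = -7/10.
route D: (5)·(1/5) + (3)·(1/10) + (-5)·(7/10) = -11/5.
The best pure response is route B with expected payoff 27/10.

27/10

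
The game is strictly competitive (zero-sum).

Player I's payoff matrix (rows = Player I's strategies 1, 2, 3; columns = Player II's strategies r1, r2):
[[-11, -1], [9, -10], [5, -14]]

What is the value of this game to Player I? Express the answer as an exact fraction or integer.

Row 3 is strictly dominated by row 2, so Player I never plays it.
The remaining 2×2 game on (1, 2) × (r1, r2) has no saddle point. Let Player I play 1 with probability p; indifference gives −11p + 9(1−p) = −p − 10(1−p), so p = 19/29.
Similarly Player II's optimal q on r1 is 9/29, and the value is -11·(9/29) + (-1)·(20/29) = -119/29.

-119/29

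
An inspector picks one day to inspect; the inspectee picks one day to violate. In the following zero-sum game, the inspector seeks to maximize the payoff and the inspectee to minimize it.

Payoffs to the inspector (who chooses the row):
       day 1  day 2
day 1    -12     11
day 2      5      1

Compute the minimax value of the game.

67/27

Row minima are -12 and 1, so the inspector's maximin is 1; column maxima are 5 and 11, so the inspectee's minimax is 5. These differ, so the equilibrium is in mixed strategies.
Let the inspector play day 1 with probability p. The inspectee is indifferent when −12p + 5(1−p) = 11p + (1−p), giving p = 4/27.
Let the inspectee play day 1 with probability q. The inspector is indifferent when −12q + 11(1−q) = 5q + (1−q), giving q = 10/27.
The value is -12·(10/27) + (11)·(17/27) = 67/27.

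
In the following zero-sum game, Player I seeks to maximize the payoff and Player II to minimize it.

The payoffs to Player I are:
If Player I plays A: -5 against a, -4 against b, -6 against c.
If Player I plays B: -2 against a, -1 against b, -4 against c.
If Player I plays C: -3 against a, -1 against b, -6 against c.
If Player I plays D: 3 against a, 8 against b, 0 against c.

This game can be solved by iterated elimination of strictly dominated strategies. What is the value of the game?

0

Column b is strictly dominated by a for Player II (-5<-4, -2<-1, -3<-1, 3<8); eliminate b.
Row A is strictly dominated by row B (-2>-5, -4>-6); eliminate A.
Row C is strictly dominated by row B (-2>-3, -4>-6); eliminate C.
Column a is strictly dominated by c for Player II (-4<-2, 0<3); eliminate a.
Row B is strictly dominated by row D (0>-4); eliminate B.
Only (D, c) remains, with payoff 0.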